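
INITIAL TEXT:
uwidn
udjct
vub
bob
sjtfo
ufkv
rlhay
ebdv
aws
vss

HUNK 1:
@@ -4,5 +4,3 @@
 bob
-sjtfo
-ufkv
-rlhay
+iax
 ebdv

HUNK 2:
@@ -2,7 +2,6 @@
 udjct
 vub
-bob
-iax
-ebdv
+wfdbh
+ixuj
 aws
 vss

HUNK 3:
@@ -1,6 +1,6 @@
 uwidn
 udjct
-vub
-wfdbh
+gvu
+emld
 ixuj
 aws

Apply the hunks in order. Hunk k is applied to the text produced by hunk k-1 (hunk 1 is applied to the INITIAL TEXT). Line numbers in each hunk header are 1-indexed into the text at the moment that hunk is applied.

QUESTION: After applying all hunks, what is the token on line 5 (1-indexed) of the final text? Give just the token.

Answer: ixuj

Derivation:
Hunk 1: at line 4 remove [sjtfo,ufkv,rlhay] add [iax] -> 8 lines: uwidn udjct vub bob iax ebdv aws vss
Hunk 2: at line 2 remove [bob,iax,ebdv] add [wfdbh,ixuj] -> 7 lines: uwidn udjct vub wfdbh ixuj aws vss
Hunk 3: at line 1 remove [vub,wfdbh] add [gvu,emld] -> 7 lines: uwidn udjct gvu emld ixuj aws vss
Final line 5: ixuj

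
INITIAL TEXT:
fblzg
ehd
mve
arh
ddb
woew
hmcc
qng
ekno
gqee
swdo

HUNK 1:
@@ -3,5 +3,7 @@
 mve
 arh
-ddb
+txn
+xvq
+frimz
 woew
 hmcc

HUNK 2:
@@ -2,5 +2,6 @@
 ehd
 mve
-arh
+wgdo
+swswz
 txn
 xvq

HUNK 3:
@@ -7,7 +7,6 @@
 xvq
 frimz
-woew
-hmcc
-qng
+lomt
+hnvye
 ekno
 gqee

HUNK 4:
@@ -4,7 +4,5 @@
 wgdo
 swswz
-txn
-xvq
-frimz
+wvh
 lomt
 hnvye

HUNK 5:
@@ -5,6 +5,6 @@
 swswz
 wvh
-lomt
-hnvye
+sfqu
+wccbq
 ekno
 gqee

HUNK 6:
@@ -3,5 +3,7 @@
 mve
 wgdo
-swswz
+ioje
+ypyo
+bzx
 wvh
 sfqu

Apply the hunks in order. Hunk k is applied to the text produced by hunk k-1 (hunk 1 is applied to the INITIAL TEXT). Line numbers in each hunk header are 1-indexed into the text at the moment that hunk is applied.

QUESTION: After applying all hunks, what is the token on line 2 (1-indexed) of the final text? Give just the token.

Hunk 1: at line 3 remove [ddb] add [txn,xvq,frimz] -> 13 lines: fblzg ehd mve arh txn xvq frimz woew hmcc qng ekno gqee swdo
Hunk 2: at line 2 remove [arh] add [wgdo,swswz] -> 14 lines: fblzg ehd mve wgdo swswz txn xvq frimz woew hmcc qng ekno gqee swdo
Hunk 3: at line 7 remove [woew,hmcc,qng] add [lomt,hnvye] -> 13 lines: fblzg ehd mve wgdo swswz txn xvq frimz lomt hnvye ekno gqee swdo
Hunk 4: at line 4 remove [txn,xvq,frimz] add [wvh] -> 11 lines: fblzg ehd mve wgdo swswz wvh lomt hnvye ekno gqee swdo
Hunk 5: at line 5 remove [lomt,hnvye] add [sfqu,wccbq] -> 11 lines: fblzg ehd mve wgdo swswz wvh sfqu wccbq ekno gqee swdo
Hunk 6: at line 3 remove [swswz] add [ioje,ypyo,bzx] -> 13 lines: fblzg ehd mve wgdo ioje ypyo bzx wvh sfqu wccbq ekno gqee swdo
Final line 2: ehd

Answer: ehd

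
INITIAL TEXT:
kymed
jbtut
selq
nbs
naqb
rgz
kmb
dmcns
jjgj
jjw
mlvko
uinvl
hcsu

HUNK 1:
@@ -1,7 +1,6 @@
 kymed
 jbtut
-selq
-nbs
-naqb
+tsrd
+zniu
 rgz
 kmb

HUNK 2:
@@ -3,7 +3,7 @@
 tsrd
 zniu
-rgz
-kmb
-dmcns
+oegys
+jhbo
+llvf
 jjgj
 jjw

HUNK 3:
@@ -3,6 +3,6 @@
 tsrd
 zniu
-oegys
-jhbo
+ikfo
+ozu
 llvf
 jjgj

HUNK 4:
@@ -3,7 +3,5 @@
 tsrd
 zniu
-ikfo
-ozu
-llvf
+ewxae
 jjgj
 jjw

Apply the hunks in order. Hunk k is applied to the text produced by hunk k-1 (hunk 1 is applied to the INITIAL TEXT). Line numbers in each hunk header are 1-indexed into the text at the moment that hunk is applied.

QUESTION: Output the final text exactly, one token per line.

Answer: kymed
jbtut
tsrd
zniu
ewxae
jjgj
jjw
mlvko
uinvl
hcsu

Derivation:
Hunk 1: at line 1 remove [selq,nbs,naqb] add [tsrd,zniu] -> 12 lines: kymed jbtut tsrd zniu rgz kmb dmcns jjgj jjw mlvko uinvl hcsu
Hunk 2: at line 3 remove [rgz,kmb,dmcns] add [oegys,jhbo,llvf] -> 12 lines: kymed jbtut tsrd zniu oegys jhbo llvf jjgj jjw mlvko uinvl hcsu
Hunk 3: at line 3 remove [oegys,jhbo] add [ikfo,ozu] -> 12 lines: kymed jbtut tsrd zniu ikfo ozu llvf jjgj jjw mlvko uinvl hcsu
Hunk 4: at line 3 remove [ikfo,ozu,llvf] add [ewxae] -> 10 lines: kymed jbtut tsrd zniu ewxae jjgj jjw mlvko uinvl hcsu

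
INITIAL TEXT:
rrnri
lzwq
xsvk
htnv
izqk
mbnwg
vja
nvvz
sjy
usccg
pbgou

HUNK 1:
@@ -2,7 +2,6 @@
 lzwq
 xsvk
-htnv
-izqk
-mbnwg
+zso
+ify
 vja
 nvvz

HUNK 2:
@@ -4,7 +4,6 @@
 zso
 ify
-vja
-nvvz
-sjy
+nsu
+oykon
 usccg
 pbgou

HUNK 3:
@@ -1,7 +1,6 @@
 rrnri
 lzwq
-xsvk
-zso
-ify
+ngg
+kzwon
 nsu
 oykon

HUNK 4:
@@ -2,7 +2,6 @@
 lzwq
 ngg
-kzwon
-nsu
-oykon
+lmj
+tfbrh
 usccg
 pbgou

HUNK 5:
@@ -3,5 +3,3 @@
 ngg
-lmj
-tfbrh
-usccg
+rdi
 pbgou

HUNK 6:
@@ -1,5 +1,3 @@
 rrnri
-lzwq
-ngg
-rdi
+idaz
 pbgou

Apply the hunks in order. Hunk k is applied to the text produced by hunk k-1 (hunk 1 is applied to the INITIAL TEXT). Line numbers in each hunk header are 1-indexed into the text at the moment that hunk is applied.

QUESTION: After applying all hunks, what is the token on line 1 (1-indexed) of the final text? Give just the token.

Hunk 1: at line 2 remove [htnv,izqk,mbnwg] add [zso,ify] -> 10 lines: rrnri lzwq xsvk zso ify vja nvvz sjy usccg pbgou
Hunk 2: at line 4 remove [vja,nvvz,sjy] add [nsu,oykon] -> 9 lines: rrnri lzwq xsvk zso ify nsu oykon usccg pbgou
Hunk 3: at line 1 remove [xsvk,zso,ify] add [ngg,kzwon] -> 8 lines: rrnri lzwq ngg kzwon nsu oykon usccg pbgou
Hunk 4: at line 2 remove [kzwon,nsu,oykon] add [lmj,tfbrh] -> 7 lines: rrnri lzwq ngg lmj tfbrh usccg pbgou
Hunk 5: at line 3 remove [lmj,tfbrh,usccg] add [rdi] -> 5 lines: rrnri lzwq ngg rdi pbgou
Hunk 6: at line 1 remove [lzwq,ngg,rdi] add [idaz] -> 3 lines: rrnri idaz pbgou
Final line 1: rrnri

Answer: rrnri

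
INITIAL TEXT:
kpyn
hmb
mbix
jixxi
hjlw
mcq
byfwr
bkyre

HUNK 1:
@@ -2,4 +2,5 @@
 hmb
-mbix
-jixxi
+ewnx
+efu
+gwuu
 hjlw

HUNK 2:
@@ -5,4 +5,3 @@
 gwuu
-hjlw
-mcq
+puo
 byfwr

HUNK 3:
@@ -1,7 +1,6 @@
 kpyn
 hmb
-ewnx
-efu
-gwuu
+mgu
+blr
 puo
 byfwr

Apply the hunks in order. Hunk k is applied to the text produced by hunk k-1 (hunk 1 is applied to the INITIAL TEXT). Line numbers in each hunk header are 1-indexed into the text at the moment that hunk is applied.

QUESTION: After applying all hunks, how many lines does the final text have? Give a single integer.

Answer: 7

Derivation:
Hunk 1: at line 2 remove [mbix,jixxi] add [ewnx,efu,gwuu] -> 9 lines: kpyn hmb ewnx efu gwuu hjlw mcq byfwr bkyre
Hunk 2: at line 5 remove [hjlw,mcq] add [puo] -> 8 lines: kpyn hmb ewnx efu gwuu puo byfwr bkyre
Hunk 3: at line 1 remove [ewnx,efu,gwuu] add [mgu,blr] -> 7 lines: kpyn hmb mgu blr puo byfwr bkyre
Final line count: 7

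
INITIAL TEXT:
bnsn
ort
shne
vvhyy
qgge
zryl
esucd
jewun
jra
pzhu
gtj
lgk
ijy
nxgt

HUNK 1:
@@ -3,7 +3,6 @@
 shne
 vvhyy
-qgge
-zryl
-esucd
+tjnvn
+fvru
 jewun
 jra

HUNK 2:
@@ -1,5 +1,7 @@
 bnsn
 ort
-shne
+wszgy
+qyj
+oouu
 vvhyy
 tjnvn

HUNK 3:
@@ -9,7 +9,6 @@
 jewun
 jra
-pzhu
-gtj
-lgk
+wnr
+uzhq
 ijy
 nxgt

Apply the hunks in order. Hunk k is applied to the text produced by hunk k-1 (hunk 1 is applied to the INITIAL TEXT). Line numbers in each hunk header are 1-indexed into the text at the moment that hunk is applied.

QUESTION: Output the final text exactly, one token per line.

Hunk 1: at line 3 remove [qgge,zryl,esucd] add [tjnvn,fvru] -> 13 lines: bnsn ort shne vvhyy tjnvn fvru jewun jra pzhu gtj lgk ijy nxgt
Hunk 2: at line 1 remove [shne] add [wszgy,qyj,oouu] -> 15 lines: bnsn ort wszgy qyj oouu vvhyy tjnvn fvru jewun jra pzhu gtj lgk ijy nxgt
Hunk 3: at line 9 remove [pzhu,gtj,lgk] add [wnr,uzhq] -> 14 lines: bnsn ort wszgy qyj oouu vvhyy tjnvn fvru jewun jra wnr uzhq ijy nxgt

Answer: bnsn
ort
wszgy
qyj
oouu
vvhyy
tjnvn
fvru
jewun
jra
wnr
uzhq
ijy
nxgt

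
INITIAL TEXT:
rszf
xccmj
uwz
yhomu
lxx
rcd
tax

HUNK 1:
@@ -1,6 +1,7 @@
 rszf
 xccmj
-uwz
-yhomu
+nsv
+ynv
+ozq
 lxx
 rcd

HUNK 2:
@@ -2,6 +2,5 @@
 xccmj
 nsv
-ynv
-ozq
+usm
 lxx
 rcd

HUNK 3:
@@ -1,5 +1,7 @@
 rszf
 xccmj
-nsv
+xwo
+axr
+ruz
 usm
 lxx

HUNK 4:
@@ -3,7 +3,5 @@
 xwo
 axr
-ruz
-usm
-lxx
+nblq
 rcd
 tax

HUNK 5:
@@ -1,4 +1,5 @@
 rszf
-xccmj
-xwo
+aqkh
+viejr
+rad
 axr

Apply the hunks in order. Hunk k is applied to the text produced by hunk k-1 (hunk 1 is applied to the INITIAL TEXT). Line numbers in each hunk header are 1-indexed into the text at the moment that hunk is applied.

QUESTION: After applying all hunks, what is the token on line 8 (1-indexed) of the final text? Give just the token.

Hunk 1: at line 1 remove [uwz,yhomu] add [nsv,ynv,ozq] -> 8 lines: rszf xccmj nsv ynv ozq lxx rcd tax
Hunk 2: at line 2 remove [ynv,ozq] add [usm] -> 7 lines: rszf xccmj nsv usm lxx rcd tax
Hunk 3: at line 1 remove [nsv] add [xwo,axr,ruz] -> 9 lines: rszf xccmj xwo axr ruz usm lxx rcd tax
Hunk 4: at line 3 remove [ruz,usm,lxx] add [nblq] -> 7 lines: rszf xccmj xwo axr nblq rcd tax
Hunk 5: at line 1 remove [xccmj,xwo] add [aqkh,viejr,rad] -> 8 lines: rszf aqkh viejr rad axr nblq rcd tax
Final line 8: tax

Answer: tax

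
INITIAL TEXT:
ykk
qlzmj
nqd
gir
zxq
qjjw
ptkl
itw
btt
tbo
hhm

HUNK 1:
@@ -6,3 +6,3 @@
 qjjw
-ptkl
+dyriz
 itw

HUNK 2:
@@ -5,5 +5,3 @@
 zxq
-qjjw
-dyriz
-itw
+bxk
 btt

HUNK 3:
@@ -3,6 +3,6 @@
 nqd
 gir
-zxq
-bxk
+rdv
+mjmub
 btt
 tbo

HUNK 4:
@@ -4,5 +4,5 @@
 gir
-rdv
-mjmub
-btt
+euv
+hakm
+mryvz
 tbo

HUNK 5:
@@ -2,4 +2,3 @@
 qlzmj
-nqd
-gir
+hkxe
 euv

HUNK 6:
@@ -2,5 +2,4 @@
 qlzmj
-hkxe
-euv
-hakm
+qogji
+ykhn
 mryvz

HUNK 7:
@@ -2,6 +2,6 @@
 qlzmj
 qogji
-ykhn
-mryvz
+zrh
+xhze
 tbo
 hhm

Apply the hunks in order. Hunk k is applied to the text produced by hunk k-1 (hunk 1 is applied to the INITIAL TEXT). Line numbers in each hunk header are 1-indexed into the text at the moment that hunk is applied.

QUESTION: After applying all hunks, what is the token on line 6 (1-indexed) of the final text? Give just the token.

Hunk 1: at line 6 remove [ptkl] add [dyriz] -> 11 lines: ykk qlzmj nqd gir zxq qjjw dyriz itw btt tbo hhm
Hunk 2: at line 5 remove [qjjw,dyriz,itw] add [bxk] -> 9 lines: ykk qlzmj nqd gir zxq bxk btt tbo hhm
Hunk 3: at line 3 remove [zxq,bxk] add [rdv,mjmub] -> 9 lines: ykk qlzmj nqd gir rdv mjmub btt tbo hhm
Hunk 4: at line 4 remove [rdv,mjmub,btt] add [euv,hakm,mryvz] -> 9 lines: ykk qlzmj nqd gir euv hakm mryvz tbo hhm
Hunk 5: at line 2 remove [nqd,gir] add [hkxe] -> 8 lines: ykk qlzmj hkxe euv hakm mryvz tbo hhm
Hunk 6: at line 2 remove [hkxe,euv,hakm] add [qogji,ykhn] -> 7 lines: ykk qlzmj qogji ykhn mryvz tbo hhm
Hunk 7: at line 2 remove [ykhn,mryvz] add [zrh,xhze] -> 7 lines: ykk qlzmj qogji zrh xhze tbo hhm
Final line 6: tbo

Answer: tbo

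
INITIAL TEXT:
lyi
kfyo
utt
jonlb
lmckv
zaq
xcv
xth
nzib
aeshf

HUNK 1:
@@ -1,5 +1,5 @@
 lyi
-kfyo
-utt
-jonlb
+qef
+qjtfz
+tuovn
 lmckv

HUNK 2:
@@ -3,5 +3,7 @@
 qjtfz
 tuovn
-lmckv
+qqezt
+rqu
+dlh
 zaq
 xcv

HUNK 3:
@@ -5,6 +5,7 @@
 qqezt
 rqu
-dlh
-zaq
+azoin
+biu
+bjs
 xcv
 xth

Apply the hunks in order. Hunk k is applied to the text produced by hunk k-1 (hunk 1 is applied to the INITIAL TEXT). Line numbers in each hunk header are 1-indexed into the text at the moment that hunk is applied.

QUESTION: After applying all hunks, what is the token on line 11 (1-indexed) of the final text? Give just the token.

Hunk 1: at line 1 remove [kfyo,utt,jonlb] add [qef,qjtfz,tuovn] -> 10 lines: lyi qef qjtfz tuovn lmckv zaq xcv xth nzib aeshf
Hunk 2: at line 3 remove [lmckv] add [qqezt,rqu,dlh] -> 12 lines: lyi qef qjtfz tuovn qqezt rqu dlh zaq xcv xth nzib aeshf
Hunk 3: at line 5 remove [dlh,zaq] add [azoin,biu,bjs] -> 13 lines: lyi qef qjtfz tuovn qqezt rqu azoin biu bjs xcv xth nzib aeshf
Final line 11: xth

Answer: xth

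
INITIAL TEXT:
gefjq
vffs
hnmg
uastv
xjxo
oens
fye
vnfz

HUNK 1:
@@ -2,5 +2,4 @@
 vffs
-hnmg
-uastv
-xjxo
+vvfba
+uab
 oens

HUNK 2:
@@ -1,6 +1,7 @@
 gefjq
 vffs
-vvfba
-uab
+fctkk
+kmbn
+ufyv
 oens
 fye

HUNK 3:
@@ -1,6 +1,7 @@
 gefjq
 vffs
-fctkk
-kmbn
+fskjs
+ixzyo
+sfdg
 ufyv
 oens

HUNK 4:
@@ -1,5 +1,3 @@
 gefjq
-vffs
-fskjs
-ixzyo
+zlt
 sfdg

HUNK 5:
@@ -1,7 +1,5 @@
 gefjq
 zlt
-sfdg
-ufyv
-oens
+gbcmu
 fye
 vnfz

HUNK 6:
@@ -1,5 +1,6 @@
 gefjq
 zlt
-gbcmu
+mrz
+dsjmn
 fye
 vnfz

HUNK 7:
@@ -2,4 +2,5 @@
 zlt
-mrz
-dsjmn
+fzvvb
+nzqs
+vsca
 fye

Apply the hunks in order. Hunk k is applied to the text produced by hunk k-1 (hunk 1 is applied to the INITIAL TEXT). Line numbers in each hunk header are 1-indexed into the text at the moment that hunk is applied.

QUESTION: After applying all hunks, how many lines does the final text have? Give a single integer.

Hunk 1: at line 2 remove [hnmg,uastv,xjxo] add [vvfba,uab] -> 7 lines: gefjq vffs vvfba uab oens fye vnfz
Hunk 2: at line 1 remove [vvfba,uab] add [fctkk,kmbn,ufyv] -> 8 lines: gefjq vffs fctkk kmbn ufyv oens fye vnfz
Hunk 3: at line 1 remove [fctkk,kmbn] add [fskjs,ixzyo,sfdg] -> 9 lines: gefjq vffs fskjs ixzyo sfdg ufyv oens fye vnfz
Hunk 4: at line 1 remove [vffs,fskjs,ixzyo] add [zlt] -> 7 lines: gefjq zlt sfdg ufyv oens fye vnfz
Hunk 5: at line 1 remove [sfdg,ufyv,oens] add [gbcmu] -> 5 lines: gefjq zlt gbcmu fye vnfz
Hunk 6: at line 1 remove [gbcmu] add [mrz,dsjmn] -> 6 lines: gefjq zlt mrz dsjmn fye vnfz
Hunk 7: at line 2 remove [mrz,dsjmn] add [fzvvb,nzqs,vsca] -> 7 lines: gefjq zlt fzvvb nzqs vsca fye vnfz
Final line count: 7

Answer: 7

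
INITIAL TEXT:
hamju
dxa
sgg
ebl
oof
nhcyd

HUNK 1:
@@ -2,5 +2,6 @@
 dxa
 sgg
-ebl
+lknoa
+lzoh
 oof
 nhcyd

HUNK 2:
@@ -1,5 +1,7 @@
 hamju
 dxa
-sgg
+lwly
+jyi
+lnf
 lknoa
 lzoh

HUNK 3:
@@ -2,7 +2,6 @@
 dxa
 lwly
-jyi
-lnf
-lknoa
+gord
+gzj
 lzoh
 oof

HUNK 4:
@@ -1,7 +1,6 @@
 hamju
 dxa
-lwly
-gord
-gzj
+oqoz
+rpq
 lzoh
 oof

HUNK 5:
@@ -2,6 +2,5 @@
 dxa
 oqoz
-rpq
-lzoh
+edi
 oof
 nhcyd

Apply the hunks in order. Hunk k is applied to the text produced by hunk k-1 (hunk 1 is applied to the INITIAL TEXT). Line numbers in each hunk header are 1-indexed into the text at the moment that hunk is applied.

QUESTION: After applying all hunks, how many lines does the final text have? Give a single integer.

Hunk 1: at line 2 remove [ebl] add [lknoa,lzoh] -> 7 lines: hamju dxa sgg lknoa lzoh oof nhcyd
Hunk 2: at line 1 remove [sgg] add [lwly,jyi,lnf] -> 9 lines: hamju dxa lwly jyi lnf lknoa lzoh oof nhcyd
Hunk 3: at line 2 remove [jyi,lnf,lknoa] add [gord,gzj] -> 8 lines: hamju dxa lwly gord gzj lzoh oof nhcyd
Hunk 4: at line 1 remove [lwly,gord,gzj] add [oqoz,rpq] -> 7 lines: hamju dxa oqoz rpq lzoh oof nhcyd
Hunk 5: at line 2 remove [rpq,lzoh] add [edi] -> 6 lines: hamju dxa oqoz edi oof nhcyd
Final line count: 6

Answer: 6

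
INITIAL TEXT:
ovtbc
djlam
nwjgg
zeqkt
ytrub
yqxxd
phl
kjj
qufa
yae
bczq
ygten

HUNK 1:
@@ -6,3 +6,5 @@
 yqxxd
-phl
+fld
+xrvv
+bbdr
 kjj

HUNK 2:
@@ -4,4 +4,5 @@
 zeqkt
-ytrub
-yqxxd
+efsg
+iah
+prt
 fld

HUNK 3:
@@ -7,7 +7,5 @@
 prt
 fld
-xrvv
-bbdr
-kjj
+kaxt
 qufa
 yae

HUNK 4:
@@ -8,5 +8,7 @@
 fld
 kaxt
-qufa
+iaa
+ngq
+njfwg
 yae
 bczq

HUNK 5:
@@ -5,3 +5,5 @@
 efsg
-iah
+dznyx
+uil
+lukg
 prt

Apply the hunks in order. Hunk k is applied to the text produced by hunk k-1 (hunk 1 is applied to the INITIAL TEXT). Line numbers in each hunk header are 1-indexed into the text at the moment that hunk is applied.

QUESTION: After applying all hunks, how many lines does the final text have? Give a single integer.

Answer: 17

Derivation:
Hunk 1: at line 6 remove [phl] add [fld,xrvv,bbdr] -> 14 lines: ovtbc djlam nwjgg zeqkt ytrub yqxxd fld xrvv bbdr kjj qufa yae bczq ygten
Hunk 2: at line 4 remove [ytrub,yqxxd] add [efsg,iah,prt] -> 15 lines: ovtbc djlam nwjgg zeqkt efsg iah prt fld xrvv bbdr kjj qufa yae bczq ygten
Hunk 3: at line 7 remove [xrvv,bbdr,kjj] add [kaxt] -> 13 lines: ovtbc djlam nwjgg zeqkt efsg iah prt fld kaxt qufa yae bczq ygten
Hunk 4: at line 8 remove [qufa] add [iaa,ngq,njfwg] -> 15 lines: ovtbc djlam nwjgg zeqkt efsg iah prt fld kaxt iaa ngq njfwg yae bczq ygten
Hunk 5: at line 5 remove [iah] add [dznyx,uil,lukg] -> 17 lines: ovtbc djlam nwjgg zeqkt efsg dznyx uil lukg prt fld kaxt iaa ngq njfwg yae bczq ygten
Final line count: 17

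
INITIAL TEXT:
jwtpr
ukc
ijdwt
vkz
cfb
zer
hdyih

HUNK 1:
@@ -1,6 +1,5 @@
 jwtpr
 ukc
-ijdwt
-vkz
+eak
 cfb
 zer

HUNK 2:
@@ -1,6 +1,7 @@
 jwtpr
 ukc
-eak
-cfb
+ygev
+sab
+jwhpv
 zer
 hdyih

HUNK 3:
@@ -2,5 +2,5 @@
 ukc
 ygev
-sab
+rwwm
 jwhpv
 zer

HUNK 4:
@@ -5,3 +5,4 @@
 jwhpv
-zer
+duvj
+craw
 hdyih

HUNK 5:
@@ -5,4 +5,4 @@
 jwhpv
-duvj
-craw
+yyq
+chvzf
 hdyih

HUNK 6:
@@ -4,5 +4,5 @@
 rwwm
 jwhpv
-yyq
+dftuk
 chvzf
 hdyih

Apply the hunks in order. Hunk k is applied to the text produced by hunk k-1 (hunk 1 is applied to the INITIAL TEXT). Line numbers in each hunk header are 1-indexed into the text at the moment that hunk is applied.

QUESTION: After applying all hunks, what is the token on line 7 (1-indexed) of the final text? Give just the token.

Hunk 1: at line 1 remove [ijdwt,vkz] add [eak] -> 6 lines: jwtpr ukc eak cfb zer hdyih
Hunk 2: at line 1 remove [eak,cfb] add [ygev,sab,jwhpv] -> 7 lines: jwtpr ukc ygev sab jwhpv zer hdyih
Hunk 3: at line 2 remove [sab] add [rwwm] -> 7 lines: jwtpr ukc ygev rwwm jwhpv zer hdyih
Hunk 4: at line 5 remove [zer] add [duvj,craw] -> 8 lines: jwtpr ukc ygev rwwm jwhpv duvj craw hdyih
Hunk 5: at line 5 remove [duvj,craw] add [yyq,chvzf] -> 8 lines: jwtpr ukc ygev rwwm jwhpv yyq chvzf hdyih
Hunk 6: at line 4 remove [yyq] add [dftuk] -> 8 lines: jwtpr ukc ygev rwwm jwhpv dftuk chvzf hdyih
Final line 7: chvzf

Answer: chvzf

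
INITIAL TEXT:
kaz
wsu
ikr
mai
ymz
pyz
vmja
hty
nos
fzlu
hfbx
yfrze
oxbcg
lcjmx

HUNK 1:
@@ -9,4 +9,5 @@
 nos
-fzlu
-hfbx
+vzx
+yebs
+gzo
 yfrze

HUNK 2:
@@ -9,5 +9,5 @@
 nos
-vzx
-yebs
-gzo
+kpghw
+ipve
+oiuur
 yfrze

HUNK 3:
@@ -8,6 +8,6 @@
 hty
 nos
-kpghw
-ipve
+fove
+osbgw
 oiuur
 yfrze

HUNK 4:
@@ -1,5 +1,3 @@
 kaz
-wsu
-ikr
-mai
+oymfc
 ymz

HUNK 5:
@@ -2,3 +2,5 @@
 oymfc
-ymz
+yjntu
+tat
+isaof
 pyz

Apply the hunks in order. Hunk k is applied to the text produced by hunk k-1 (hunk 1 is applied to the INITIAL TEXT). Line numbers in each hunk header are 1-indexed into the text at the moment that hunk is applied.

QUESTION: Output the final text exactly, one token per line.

Answer: kaz
oymfc
yjntu
tat
isaof
pyz
vmja
hty
nos
fove
osbgw
oiuur
yfrze
oxbcg
lcjmx

Derivation:
Hunk 1: at line 9 remove [fzlu,hfbx] add [vzx,yebs,gzo] -> 15 lines: kaz wsu ikr mai ymz pyz vmja hty nos vzx yebs gzo yfrze oxbcg lcjmx
Hunk 2: at line 9 remove [vzx,yebs,gzo] add [kpghw,ipve,oiuur] -> 15 lines: kaz wsu ikr mai ymz pyz vmja hty nos kpghw ipve oiuur yfrze oxbcg lcjmx
Hunk 3: at line 8 remove [kpghw,ipve] add [fove,osbgw] -> 15 lines: kaz wsu ikr mai ymz pyz vmja hty nos fove osbgw oiuur yfrze oxbcg lcjmx
Hunk 4: at line 1 remove [wsu,ikr,mai] add [oymfc] -> 13 lines: kaz oymfc ymz pyz vmja hty nos fove osbgw oiuur yfrze oxbcg lcjmx
Hunk 5: at line 2 remove [ymz] add [yjntu,tat,isaof] -> 15 lines: kaz oymfc yjntu tat isaof pyz vmja hty nos fove osbgw oiuur yfrze oxbcg lcjmx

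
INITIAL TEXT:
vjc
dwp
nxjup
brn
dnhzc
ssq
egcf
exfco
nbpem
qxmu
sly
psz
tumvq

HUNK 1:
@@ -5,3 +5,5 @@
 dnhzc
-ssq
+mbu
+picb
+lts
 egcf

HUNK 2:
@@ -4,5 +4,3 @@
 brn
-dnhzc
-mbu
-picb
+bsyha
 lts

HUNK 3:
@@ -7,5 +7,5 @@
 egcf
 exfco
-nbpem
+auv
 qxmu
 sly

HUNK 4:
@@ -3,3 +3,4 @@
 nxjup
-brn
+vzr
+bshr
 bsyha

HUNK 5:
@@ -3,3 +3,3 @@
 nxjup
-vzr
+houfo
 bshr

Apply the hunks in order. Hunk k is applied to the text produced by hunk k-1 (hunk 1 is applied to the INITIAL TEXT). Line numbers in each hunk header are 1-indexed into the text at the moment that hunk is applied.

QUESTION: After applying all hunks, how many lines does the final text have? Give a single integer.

Hunk 1: at line 5 remove [ssq] add [mbu,picb,lts] -> 15 lines: vjc dwp nxjup brn dnhzc mbu picb lts egcf exfco nbpem qxmu sly psz tumvq
Hunk 2: at line 4 remove [dnhzc,mbu,picb] add [bsyha] -> 13 lines: vjc dwp nxjup brn bsyha lts egcf exfco nbpem qxmu sly psz tumvq
Hunk 3: at line 7 remove [nbpem] add [auv] -> 13 lines: vjc dwp nxjup brn bsyha lts egcf exfco auv qxmu sly psz tumvq
Hunk 4: at line 3 remove [brn] add [vzr,bshr] -> 14 lines: vjc dwp nxjup vzr bshr bsyha lts egcf exfco auv qxmu sly psz tumvq
Hunk 5: at line 3 remove [vzr] add [houfo] -> 14 lines: vjc dwp nxjup houfo bshr bsyha lts egcf exfco auv qxmu sly psz tumvq
Final line count: 14

Answer: 14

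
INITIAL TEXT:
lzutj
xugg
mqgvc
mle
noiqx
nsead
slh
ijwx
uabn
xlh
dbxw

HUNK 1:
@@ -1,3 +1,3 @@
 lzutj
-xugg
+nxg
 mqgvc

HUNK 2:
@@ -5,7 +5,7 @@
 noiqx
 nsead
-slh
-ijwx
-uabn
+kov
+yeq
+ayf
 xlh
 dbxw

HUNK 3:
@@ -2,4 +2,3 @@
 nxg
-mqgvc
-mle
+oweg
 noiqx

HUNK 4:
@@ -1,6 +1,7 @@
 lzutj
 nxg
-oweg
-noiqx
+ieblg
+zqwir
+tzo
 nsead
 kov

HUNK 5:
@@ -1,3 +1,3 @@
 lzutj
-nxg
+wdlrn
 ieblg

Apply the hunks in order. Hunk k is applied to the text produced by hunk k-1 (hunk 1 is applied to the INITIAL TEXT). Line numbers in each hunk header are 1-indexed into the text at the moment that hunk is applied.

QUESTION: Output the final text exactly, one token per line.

Hunk 1: at line 1 remove [xugg] add [nxg] -> 11 lines: lzutj nxg mqgvc mle noiqx nsead slh ijwx uabn xlh dbxw
Hunk 2: at line 5 remove [slh,ijwx,uabn] add [kov,yeq,ayf] -> 11 lines: lzutj nxg mqgvc mle noiqx nsead kov yeq ayf xlh dbxw
Hunk 3: at line 2 remove [mqgvc,mle] add [oweg] -> 10 lines: lzutj nxg oweg noiqx nsead kov yeq ayf xlh dbxw
Hunk 4: at line 1 remove [oweg,noiqx] add [ieblg,zqwir,tzo] -> 11 lines: lzutj nxg ieblg zqwir tzo nsead kov yeq ayf xlh dbxw
Hunk 5: at line 1 remove [nxg] add [wdlrn] -> 11 lines: lzutj wdlrn ieblg zqwir tzo nsead kov yeq ayf xlh dbxw

Answer: lzutj
wdlrn
ieblg
zqwir
tzo
nsead
kov
yeq
ayf
xlh
dbxw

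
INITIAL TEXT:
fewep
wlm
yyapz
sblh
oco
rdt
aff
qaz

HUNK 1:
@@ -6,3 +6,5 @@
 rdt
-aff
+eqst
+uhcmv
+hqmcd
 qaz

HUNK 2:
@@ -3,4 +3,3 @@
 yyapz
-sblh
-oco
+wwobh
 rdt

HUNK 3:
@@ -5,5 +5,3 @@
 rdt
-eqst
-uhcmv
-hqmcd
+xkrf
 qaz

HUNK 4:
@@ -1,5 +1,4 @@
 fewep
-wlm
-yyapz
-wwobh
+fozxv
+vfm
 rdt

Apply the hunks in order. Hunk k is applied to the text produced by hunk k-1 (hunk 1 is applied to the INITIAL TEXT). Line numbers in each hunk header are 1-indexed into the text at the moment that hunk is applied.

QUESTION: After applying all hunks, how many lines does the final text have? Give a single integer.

Hunk 1: at line 6 remove [aff] add [eqst,uhcmv,hqmcd] -> 10 lines: fewep wlm yyapz sblh oco rdt eqst uhcmv hqmcd qaz
Hunk 2: at line 3 remove [sblh,oco] add [wwobh] -> 9 lines: fewep wlm yyapz wwobh rdt eqst uhcmv hqmcd qaz
Hunk 3: at line 5 remove [eqst,uhcmv,hqmcd] add [xkrf] -> 7 lines: fewep wlm yyapz wwobh rdt xkrf qaz
Hunk 4: at line 1 remove [wlm,yyapz,wwobh] add [fozxv,vfm] -> 6 lines: fewep fozxv vfm rdt xkrf qaz
Final line count: 6

Answer: 6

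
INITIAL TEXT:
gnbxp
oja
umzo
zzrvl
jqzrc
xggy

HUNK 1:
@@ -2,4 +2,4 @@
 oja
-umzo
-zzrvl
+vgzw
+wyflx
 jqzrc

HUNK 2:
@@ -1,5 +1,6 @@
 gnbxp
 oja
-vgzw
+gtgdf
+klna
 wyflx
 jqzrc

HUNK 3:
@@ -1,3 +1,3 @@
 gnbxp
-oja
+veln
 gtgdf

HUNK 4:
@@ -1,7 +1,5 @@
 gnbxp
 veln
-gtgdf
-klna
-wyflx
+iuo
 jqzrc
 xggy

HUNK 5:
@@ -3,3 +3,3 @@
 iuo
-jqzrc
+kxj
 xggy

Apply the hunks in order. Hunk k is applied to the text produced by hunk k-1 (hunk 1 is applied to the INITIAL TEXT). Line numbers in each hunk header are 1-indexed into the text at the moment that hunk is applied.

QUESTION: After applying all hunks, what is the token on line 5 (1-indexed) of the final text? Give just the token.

Hunk 1: at line 2 remove [umzo,zzrvl] add [vgzw,wyflx] -> 6 lines: gnbxp oja vgzw wyflx jqzrc xggy
Hunk 2: at line 1 remove [vgzw] add [gtgdf,klna] -> 7 lines: gnbxp oja gtgdf klna wyflx jqzrc xggy
Hunk 3: at line 1 remove [oja] add [veln] -> 7 lines: gnbxp veln gtgdf klna wyflx jqzrc xggy
Hunk 4: at line 1 remove [gtgdf,klna,wyflx] add [iuo] -> 5 lines: gnbxp veln iuo jqzrc xggy
Hunk 5: at line 3 remove [jqzrc] add [kxj] -> 5 lines: gnbxp veln iuo kxj xggy
Final line 5: xggy

Answer: xggy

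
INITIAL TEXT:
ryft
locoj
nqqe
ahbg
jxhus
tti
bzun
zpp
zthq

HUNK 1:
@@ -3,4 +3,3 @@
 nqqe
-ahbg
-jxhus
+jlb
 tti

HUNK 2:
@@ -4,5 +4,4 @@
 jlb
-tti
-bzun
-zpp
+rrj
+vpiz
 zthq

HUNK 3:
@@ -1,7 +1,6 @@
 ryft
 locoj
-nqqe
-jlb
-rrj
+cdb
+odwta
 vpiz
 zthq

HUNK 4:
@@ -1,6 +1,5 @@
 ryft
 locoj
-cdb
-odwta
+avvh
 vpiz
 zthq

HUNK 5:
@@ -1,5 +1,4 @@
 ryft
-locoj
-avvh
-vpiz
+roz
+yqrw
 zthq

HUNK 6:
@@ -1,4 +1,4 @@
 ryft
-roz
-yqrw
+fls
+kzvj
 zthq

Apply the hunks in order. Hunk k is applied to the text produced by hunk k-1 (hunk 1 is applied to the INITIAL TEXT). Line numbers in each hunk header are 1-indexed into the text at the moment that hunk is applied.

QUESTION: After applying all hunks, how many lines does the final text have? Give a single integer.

Answer: 4

Derivation:
Hunk 1: at line 3 remove [ahbg,jxhus] add [jlb] -> 8 lines: ryft locoj nqqe jlb tti bzun zpp zthq
Hunk 2: at line 4 remove [tti,bzun,zpp] add [rrj,vpiz] -> 7 lines: ryft locoj nqqe jlb rrj vpiz zthq
Hunk 3: at line 1 remove [nqqe,jlb,rrj] add [cdb,odwta] -> 6 lines: ryft locoj cdb odwta vpiz zthq
Hunk 4: at line 1 remove [cdb,odwta] add [avvh] -> 5 lines: ryft locoj avvh vpiz zthq
Hunk 5: at line 1 remove [locoj,avvh,vpiz] add [roz,yqrw] -> 4 lines: ryft roz yqrw zthq
Hunk 6: at line 1 remove [roz,yqrw] add [fls,kzvj] -> 4 lines: ryft fls kzvj zthq
Final line count: 4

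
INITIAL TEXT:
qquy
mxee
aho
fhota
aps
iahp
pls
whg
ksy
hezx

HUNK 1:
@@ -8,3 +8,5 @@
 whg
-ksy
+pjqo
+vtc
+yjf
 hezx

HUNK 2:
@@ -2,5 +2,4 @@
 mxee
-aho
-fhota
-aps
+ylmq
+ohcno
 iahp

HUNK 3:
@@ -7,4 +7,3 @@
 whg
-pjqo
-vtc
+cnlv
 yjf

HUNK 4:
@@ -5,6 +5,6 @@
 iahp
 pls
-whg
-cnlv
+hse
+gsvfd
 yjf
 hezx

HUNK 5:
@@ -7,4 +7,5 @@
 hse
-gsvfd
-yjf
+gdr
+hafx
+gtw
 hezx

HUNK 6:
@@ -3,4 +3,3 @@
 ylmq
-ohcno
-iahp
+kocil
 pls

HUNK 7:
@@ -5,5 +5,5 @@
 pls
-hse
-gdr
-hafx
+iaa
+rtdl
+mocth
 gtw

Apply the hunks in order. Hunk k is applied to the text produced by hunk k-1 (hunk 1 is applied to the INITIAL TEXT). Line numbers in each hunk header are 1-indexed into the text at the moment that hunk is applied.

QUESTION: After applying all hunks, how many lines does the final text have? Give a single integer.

Hunk 1: at line 8 remove [ksy] add [pjqo,vtc,yjf] -> 12 lines: qquy mxee aho fhota aps iahp pls whg pjqo vtc yjf hezx
Hunk 2: at line 2 remove [aho,fhota,aps] add [ylmq,ohcno] -> 11 lines: qquy mxee ylmq ohcno iahp pls whg pjqo vtc yjf hezx
Hunk 3: at line 7 remove [pjqo,vtc] add [cnlv] -> 10 lines: qquy mxee ylmq ohcno iahp pls whg cnlv yjf hezx
Hunk 4: at line 5 remove [whg,cnlv] add [hse,gsvfd] -> 10 lines: qquy mxee ylmq ohcno iahp pls hse gsvfd yjf hezx
Hunk 5: at line 7 remove [gsvfd,yjf] add [gdr,hafx,gtw] -> 11 lines: qquy mxee ylmq ohcno iahp pls hse gdr hafx gtw hezx
Hunk 6: at line 3 remove [ohcno,iahp] add [kocil] -> 10 lines: qquy mxee ylmq kocil pls hse gdr hafx gtw hezx
Hunk 7: at line 5 remove [hse,gdr,hafx] add [iaa,rtdl,mocth] -> 10 lines: qquy mxee ylmq kocil pls iaa rtdl mocth gtw hezx
Final line count: 10

Answer: 10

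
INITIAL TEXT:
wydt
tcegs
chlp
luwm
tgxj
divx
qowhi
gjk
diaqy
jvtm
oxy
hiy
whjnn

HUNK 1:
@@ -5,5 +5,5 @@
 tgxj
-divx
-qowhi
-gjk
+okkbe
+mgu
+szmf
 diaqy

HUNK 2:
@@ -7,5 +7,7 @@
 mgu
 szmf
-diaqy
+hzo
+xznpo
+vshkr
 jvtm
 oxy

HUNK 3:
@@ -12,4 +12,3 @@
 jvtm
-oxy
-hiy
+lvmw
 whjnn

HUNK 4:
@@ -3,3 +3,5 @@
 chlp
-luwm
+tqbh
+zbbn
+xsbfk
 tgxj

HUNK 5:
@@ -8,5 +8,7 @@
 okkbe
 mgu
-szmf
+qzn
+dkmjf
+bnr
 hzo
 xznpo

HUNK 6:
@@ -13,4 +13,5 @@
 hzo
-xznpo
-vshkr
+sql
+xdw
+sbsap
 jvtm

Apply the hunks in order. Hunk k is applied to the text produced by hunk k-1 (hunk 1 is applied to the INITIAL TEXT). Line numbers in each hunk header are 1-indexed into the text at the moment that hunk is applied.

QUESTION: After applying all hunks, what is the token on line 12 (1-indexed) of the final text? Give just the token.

Answer: bnr

Derivation:
Hunk 1: at line 5 remove [divx,qowhi,gjk] add [okkbe,mgu,szmf] -> 13 lines: wydt tcegs chlp luwm tgxj okkbe mgu szmf diaqy jvtm oxy hiy whjnn
Hunk 2: at line 7 remove [diaqy] add [hzo,xznpo,vshkr] -> 15 lines: wydt tcegs chlp luwm tgxj okkbe mgu szmf hzo xznpo vshkr jvtm oxy hiy whjnn
Hunk 3: at line 12 remove [oxy,hiy] add [lvmw] -> 14 lines: wydt tcegs chlp luwm tgxj okkbe mgu szmf hzo xznpo vshkr jvtm lvmw whjnn
Hunk 4: at line 3 remove [luwm] add [tqbh,zbbn,xsbfk] -> 16 lines: wydt tcegs chlp tqbh zbbn xsbfk tgxj okkbe mgu szmf hzo xznpo vshkr jvtm lvmw whjnn
Hunk 5: at line 8 remove [szmf] add [qzn,dkmjf,bnr] -> 18 lines: wydt tcegs chlp tqbh zbbn xsbfk tgxj okkbe mgu qzn dkmjf bnr hzo xznpo vshkr jvtm lvmw whjnn
Hunk 6: at line 13 remove [xznpo,vshkr] add [sql,xdw,sbsap] -> 19 lines: wydt tcegs chlp tqbh zbbn xsbfk tgxj okkbe mgu qzn dkmjf bnr hzo sql xdw sbsap jvtm lvmw whjnn
Final line 12: bnr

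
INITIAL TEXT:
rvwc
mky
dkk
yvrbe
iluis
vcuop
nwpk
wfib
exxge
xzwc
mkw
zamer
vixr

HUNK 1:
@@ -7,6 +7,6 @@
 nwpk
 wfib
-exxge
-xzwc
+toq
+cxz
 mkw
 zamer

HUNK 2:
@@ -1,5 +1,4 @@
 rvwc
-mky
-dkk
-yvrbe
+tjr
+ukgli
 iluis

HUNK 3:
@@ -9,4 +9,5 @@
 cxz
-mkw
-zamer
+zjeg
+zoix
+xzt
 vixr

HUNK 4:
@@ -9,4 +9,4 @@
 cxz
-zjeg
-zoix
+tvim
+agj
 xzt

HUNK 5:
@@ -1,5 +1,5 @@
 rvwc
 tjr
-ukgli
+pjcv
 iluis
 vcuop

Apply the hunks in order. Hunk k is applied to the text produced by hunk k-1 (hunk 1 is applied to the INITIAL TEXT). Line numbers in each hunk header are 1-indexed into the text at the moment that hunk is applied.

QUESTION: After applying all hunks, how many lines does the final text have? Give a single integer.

Hunk 1: at line 7 remove [exxge,xzwc] add [toq,cxz] -> 13 lines: rvwc mky dkk yvrbe iluis vcuop nwpk wfib toq cxz mkw zamer vixr
Hunk 2: at line 1 remove [mky,dkk,yvrbe] add [tjr,ukgli] -> 12 lines: rvwc tjr ukgli iluis vcuop nwpk wfib toq cxz mkw zamer vixr
Hunk 3: at line 9 remove [mkw,zamer] add [zjeg,zoix,xzt] -> 13 lines: rvwc tjr ukgli iluis vcuop nwpk wfib toq cxz zjeg zoix xzt vixr
Hunk 4: at line 9 remove [zjeg,zoix] add [tvim,agj] -> 13 lines: rvwc tjr ukgli iluis vcuop nwpk wfib toq cxz tvim agj xzt vixr
Hunk 5: at line 1 remove [ukgli] add [pjcv] -> 13 lines: rvwc tjr pjcv iluis vcuop nwpk wfib toq cxz tvim agj xzt vixr
Final line count: 13

Answer: 13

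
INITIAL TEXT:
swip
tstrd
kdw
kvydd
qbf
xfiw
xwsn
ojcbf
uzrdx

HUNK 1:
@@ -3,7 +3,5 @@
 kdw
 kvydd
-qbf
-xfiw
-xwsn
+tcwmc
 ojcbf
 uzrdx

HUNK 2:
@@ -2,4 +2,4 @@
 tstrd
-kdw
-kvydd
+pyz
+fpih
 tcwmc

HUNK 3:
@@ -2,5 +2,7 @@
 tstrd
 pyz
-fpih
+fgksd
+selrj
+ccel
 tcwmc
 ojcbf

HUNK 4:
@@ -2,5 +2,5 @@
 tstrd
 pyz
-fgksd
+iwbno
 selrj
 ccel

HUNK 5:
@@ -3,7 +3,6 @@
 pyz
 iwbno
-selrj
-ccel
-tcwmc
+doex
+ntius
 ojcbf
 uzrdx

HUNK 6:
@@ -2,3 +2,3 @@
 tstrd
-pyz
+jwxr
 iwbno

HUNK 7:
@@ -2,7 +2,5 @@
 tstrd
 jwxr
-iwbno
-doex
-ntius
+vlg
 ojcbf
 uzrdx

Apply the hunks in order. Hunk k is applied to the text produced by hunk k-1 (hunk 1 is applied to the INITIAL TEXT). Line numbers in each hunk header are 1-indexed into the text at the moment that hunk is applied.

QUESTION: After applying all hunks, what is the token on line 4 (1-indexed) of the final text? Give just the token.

Hunk 1: at line 3 remove [qbf,xfiw,xwsn] add [tcwmc] -> 7 lines: swip tstrd kdw kvydd tcwmc ojcbf uzrdx
Hunk 2: at line 2 remove [kdw,kvydd] add [pyz,fpih] -> 7 lines: swip tstrd pyz fpih tcwmc ojcbf uzrdx
Hunk 3: at line 2 remove [fpih] add [fgksd,selrj,ccel] -> 9 lines: swip tstrd pyz fgksd selrj ccel tcwmc ojcbf uzrdx
Hunk 4: at line 2 remove [fgksd] add [iwbno] -> 9 lines: swip tstrd pyz iwbno selrj ccel tcwmc ojcbf uzrdx
Hunk 5: at line 3 remove [selrj,ccel,tcwmc] add [doex,ntius] -> 8 lines: swip tstrd pyz iwbno doex ntius ojcbf uzrdx
Hunk 6: at line 2 remove [pyz] add [jwxr] -> 8 lines: swip tstrd jwxr iwbno doex ntius ojcbf uzrdx
Hunk 7: at line 2 remove [iwbno,doex,ntius] add [vlg] -> 6 lines: swip tstrd jwxr vlg ojcbf uzrdx
Final line 4: vlg

Answer: vlg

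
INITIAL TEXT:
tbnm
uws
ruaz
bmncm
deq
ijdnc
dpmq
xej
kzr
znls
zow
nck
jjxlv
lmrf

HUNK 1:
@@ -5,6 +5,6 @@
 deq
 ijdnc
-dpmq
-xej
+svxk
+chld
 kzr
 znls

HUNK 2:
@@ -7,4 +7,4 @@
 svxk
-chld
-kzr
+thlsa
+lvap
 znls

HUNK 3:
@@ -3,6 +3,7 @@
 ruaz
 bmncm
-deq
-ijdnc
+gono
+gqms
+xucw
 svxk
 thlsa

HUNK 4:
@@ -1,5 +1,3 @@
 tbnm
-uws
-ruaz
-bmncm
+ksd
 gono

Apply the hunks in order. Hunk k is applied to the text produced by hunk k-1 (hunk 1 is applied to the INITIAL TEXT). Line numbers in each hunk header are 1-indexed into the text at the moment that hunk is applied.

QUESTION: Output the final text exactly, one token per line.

Answer: tbnm
ksd
gono
gqms
xucw
svxk
thlsa
lvap
znls
zow
nck
jjxlv
lmrf

Derivation:
Hunk 1: at line 5 remove [dpmq,xej] add [svxk,chld] -> 14 lines: tbnm uws ruaz bmncm deq ijdnc svxk chld kzr znls zow nck jjxlv lmrf
Hunk 2: at line 7 remove [chld,kzr] add [thlsa,lvap] -> 14 lines: tbnm uws ruaz bmncm deq ijdnc svxk thlsa lvap znls zow nck jjxlv lmrf
Hunk 3: at line 3 remove [deq,ijdnc] add [gono,gqms,xucw] -> 15 lines: tbnm uws ruaz bmncm gono gqms xucw svxk thlsa lvap znls zow nck jjxlv lmrf
Hunk 4: at line 1 remove [uws,ruaz,bmncm] add [ksd] -> 13 lines: tbnm ksd gono gqms xucw svxk thlsa lvap znls zow nck jjxlv lmrf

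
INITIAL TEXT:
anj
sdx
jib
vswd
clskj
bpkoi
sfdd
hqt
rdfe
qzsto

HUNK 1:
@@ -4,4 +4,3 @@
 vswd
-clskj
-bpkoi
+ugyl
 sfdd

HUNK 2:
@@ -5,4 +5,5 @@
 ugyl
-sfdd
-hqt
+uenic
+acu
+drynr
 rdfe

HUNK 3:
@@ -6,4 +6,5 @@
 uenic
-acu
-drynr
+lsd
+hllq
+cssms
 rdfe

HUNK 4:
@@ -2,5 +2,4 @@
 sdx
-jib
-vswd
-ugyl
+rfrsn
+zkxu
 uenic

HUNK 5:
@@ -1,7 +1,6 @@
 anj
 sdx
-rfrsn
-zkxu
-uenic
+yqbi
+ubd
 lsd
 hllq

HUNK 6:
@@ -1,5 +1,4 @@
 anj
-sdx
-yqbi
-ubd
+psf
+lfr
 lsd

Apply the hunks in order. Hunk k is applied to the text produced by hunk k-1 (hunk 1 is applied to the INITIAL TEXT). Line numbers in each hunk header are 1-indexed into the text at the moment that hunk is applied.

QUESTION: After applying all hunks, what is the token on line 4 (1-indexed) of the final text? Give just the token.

Hunk 1: at line 4 remove [clskj,bpkoi] add [ugyl] -> 9 lines: anj sdx jib vswd ugyl sfdd hqt rdfe qzsto
Hunk 2: at line 5 remove [sfdd,hqt] add [uenic,acu,drynr] -> 10 lines: anj sdx jib vswd ugyl uenic acu drynr rdfe qzsto
Hunk 3: at line 6 remove [acu,drynr] add [lsd,hllq,cssms] -> 11 lines: anj sdx jib vswd ugyl uenic lsd hllq cssms rdfe qzsto
Hunk 4: at line 2 remove [jib,vswd,ugyl] add [rfrsn,zkxu] -> 10 lines: anj sdx rfrsn zkxu uenic lsd hllq cssms rdfe qzsto
Hunk 5: at line 1 remove [rfrsn,zkxu,uenic] add [yqbi,ubd] -> 9 lines: anj sdx yqbi ubd lsd hllq cssms rdfe qzsto
Hunk 6: at line 1 remove [sdx,yqbi,ubd] add [psf,lfr] -> 8 lines: anj psf lfr lsd hllq cssms rdfe qzsto
Final line 4: lsd

Answer: lsd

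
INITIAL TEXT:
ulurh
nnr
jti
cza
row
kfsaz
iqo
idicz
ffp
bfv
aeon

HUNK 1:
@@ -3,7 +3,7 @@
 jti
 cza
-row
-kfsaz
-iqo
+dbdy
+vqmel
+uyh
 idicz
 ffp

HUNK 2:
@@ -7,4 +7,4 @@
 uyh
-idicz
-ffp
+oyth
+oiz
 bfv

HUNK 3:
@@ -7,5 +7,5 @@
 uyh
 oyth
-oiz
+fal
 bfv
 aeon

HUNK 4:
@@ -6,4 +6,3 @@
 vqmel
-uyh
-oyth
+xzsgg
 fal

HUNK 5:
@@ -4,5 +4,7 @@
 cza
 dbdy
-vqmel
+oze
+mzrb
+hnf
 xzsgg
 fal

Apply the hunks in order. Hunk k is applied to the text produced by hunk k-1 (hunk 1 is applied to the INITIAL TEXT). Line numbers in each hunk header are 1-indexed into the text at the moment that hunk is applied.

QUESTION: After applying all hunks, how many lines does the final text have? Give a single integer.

Hunk 1: at line 3 remove [row,kfsaz,iqo] add [dbdy,vqmel,uyh] -> 11 lines: ulurh nnr jti cza dbdy vqmel uyh idicz ffp bfv aeon
Hunk 2: at line 7 remove [idicz,ffp] add [oyth,oiz] -> 11 lines: ulurh nnr jti cza dbdy vqmel uyh oyth oiz bfv aeon
Hunk 3: at line 7 remove [oiz] add [fal] -> 11 lines: ulurh nnr jti cza dbdy vqmel uyh oyth fal bfv aeon
Hunk 4: at line 6 remove [uyh,oyth] add [xzsgg] -> 10 lines: ulurh nnr jti cza dbdy vqmel xzsgg fal bfv aeon
Hunk 5: at line 4 remove [vqmel] add [oze,mzrb,hnf] -> 12 lines: ulurh nnr jti cza dbdy oze mzrb hnf xzsgg fal bfv aeon
Final line count: 12

Answer: 12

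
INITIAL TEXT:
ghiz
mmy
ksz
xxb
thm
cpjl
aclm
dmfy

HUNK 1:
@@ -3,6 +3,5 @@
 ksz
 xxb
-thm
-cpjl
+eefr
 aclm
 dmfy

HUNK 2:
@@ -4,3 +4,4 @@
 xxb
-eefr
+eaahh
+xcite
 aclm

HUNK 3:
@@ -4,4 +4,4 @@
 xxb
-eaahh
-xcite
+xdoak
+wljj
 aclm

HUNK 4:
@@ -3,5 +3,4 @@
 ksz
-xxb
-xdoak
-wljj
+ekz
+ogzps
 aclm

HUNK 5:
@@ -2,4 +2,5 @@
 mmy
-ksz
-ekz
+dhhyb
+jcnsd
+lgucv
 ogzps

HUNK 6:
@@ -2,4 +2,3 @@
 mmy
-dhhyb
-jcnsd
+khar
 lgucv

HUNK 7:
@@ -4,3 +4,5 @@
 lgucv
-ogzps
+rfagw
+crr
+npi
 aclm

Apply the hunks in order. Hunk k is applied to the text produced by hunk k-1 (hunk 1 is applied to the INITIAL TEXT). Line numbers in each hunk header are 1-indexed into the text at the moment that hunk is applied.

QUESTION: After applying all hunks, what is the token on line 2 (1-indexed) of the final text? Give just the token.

Answer: mmy

Derivation:
Hunk 1: at line 3 remove [thm,cpjl] add [eefr] -> 7 lines: ghiz mmy ksz xxb eefr aclm dmfy
Hunk 2: at line 4 remove [eefr] add [eaahh,xcite] -> 8 lines: ghiz mmy ksz xxb eaahh xcite aclm dmfy
Hunk 3: at line 4 remove [eaahh,xcite] add [xdoak,wljj] -> 8 lines: ghiz mmy ksz xxb xdoak wljj aclm dmfy
Hunk 4: at line 3 remove [xxb,xdoak,wljj] add [ekz,ogzps] -> 7 lines: ghiz mmy ksz ekz ogzps aclm dmfy
Hunk 5: at line 2 remove [ksz,ekz] add [dhhyb,jcnsd,lgucv] -> 8 lines: ghiz mmy dhhyb jcnsd lgucv ogzps aclm dmfy
Hunk 6: at line 2 remove [dhhyb,jcnsd] add [khar] -> 7 lines: ghiz mmy khar lgucv ogzps aclm dmfy
Hunk 7: at line 4 remove [ogzps] add [rfagw,crr,npi] -> 9 lines: ghiz mmy khar lgucv rfagw crr npi aclm dmfy
Final line 2: mmy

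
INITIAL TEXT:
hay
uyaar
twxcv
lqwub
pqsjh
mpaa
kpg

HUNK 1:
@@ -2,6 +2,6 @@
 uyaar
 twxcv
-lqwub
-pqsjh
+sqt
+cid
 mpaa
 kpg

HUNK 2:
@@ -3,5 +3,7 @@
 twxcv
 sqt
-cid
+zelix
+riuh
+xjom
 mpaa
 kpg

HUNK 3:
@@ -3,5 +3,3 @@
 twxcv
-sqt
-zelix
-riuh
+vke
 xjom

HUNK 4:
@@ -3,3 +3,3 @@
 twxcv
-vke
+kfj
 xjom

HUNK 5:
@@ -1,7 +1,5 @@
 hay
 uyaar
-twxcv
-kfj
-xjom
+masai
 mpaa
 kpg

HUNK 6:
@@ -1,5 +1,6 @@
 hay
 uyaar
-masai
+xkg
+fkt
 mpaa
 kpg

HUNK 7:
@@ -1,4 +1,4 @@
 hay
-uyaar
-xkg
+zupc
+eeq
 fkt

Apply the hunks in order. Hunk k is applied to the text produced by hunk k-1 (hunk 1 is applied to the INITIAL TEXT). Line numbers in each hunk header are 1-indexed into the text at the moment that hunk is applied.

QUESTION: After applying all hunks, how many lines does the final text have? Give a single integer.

Hunk 1: at line 2 remove [lqwub,pqsjh] add [sqt,cid] -> 7 lines: hay uyaar twxcv sqt cid mpaa kpg
Hunk 2: at line 3 remove [cid] add [zelix,riuh,xjom] -> 9 lines: hay uyaar twxcv sqt zelix riuh xjom mpaa kpg
Hunk 3: at line 3 remove [sqt,zelix,riuh] add [vke] -> 7 lines: hay uyaar twxcv vke xjom mpaa kpg
Hunk 4: at line 3 remove [vke] add [kfj] -> 7 lines: hay uyaar twxcv kfj xjom mpaa kpg
Hunk 5: at line 1 remove [twxcv,kfj,xjom] add [masai] -> 5 lines: hay uyaar masai mpaa kpg
Hunk 6: at line 1 remove [masai] add [xkg,fkt] -> 6 lines: hay uyaar xkg fkt mpaa kpg
Hunk 7: at line 1 remove [uyaar,xkg] add [zupc,eeq] -> 6 lines: hay zupc eeq fkt mpaa kpg
Final line count: 6

Answer: 6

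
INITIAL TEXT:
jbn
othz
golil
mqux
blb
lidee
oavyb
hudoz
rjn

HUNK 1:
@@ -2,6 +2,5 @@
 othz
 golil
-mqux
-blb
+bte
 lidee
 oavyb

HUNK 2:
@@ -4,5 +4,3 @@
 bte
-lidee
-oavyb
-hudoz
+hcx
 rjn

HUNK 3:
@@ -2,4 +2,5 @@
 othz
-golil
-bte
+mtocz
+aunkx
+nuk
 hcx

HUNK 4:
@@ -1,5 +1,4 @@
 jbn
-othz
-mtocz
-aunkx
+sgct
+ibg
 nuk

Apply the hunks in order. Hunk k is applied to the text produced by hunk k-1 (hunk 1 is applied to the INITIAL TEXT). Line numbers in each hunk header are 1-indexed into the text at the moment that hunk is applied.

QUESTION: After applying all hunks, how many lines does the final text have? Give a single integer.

Hunk 1: at line 2 remove [mqux,blb] add [bte] -> 8 lines: jbn othz golil bte lidee oavyb hudoz rjn
Hunk 2: at line 4 remove [lidee,oavyb,hudoz] add [hcx] -> 6 lines: jbn othz golil bte hcx rjn
Hunk 3: at line 2 remove [golil,bte] add [mtocz,aunkx,nuk] -> 7 lines: jbn othz mtocz aunkx nuk hcx rjn
Hunk 4: at line 1 remove [othz,mtocz,aunkx] add [sgct,ibg] -> 6 lines: jbn sgct ibg nuk hcx rjn
Final line count: 6

Answer: 6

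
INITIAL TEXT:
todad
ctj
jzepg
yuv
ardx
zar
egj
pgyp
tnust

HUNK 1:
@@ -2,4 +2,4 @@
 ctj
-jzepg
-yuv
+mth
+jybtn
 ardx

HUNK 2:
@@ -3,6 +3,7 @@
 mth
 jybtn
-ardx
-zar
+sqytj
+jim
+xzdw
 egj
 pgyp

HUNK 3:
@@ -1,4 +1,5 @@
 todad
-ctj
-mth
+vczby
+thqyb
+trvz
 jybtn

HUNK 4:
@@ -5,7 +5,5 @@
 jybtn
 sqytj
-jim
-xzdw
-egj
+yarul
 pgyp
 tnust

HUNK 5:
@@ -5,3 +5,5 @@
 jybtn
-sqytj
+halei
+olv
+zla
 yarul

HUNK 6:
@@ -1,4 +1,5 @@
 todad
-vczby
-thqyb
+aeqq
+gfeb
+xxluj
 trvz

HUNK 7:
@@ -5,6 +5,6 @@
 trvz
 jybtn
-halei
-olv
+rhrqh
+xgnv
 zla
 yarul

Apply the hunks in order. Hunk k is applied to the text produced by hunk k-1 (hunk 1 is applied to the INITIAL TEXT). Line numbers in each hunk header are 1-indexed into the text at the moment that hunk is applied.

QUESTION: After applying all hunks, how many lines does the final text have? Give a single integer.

Hunk 1: at line 2 remove [jzepg,yuv] add [mth,jybtn] -> 9 lines: todad ctj mth jybtn ardx zar egj pgyp tnust
Hunk 2: at line 3 remove [ardx,zar] add [sqytj,jim,xzdw] -> 10 lines: todad ctj mth jybtn sqytj jim xzdw egj pgyp tnust
Hunk 3: at line 1 remove [ctj,mth] add [vczby,thqyb,trvz] -> 11 lines: todad vczby thqyb trvz jybtn sqytj jim xzdw egj pgyp tnust
Hunk 4: at line 5 remove [jim,xzdw,egj] add [yarul] -> 9 lines: todad vczby thqyb trvz jybtn sqytj yarul pgyp tnust
Hunk 5: at line 5 remove [sqytj] add [halei,olv,zla] -> 11 lines: todad vczby thqyb trvz jybtn halei olv zla yarul pgyp tnust
Hunk 6: at line 1 remove [vczby,thqyb] add [aeqq,gfeb,xxluj] -> 12 lines: todad aeqq gfeb xxluj trvz jybtn halei olv zla yarul pgyp tnust
Hunk 7: at line 5 remove [halei,olv] add [rhrqh,xgnv] -> 12 lines: todad aeqq gfeb xxluj trvz jybtn rhrqh xgnv zla yarul pgyp tnust
Final line count: 12

Answer: 12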